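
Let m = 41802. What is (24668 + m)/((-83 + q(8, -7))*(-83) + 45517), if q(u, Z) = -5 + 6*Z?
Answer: 66470/56307 ≈ 1.1805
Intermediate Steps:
(24668 + m)/((-83 + q(8, -7))*(-83) + 45517) = (24668 + 41802)/((-83 + (-5 + 6*(-7)))*(-83) + 45517) = 66470/((-83 + (-5 - 42))*(-83) + 45517) = 66470/((-83 - 47)*(-83) + 45517) = 66470/(-130*(-83) + 45517) = 66470/(10790 + 45517) = 66470/56307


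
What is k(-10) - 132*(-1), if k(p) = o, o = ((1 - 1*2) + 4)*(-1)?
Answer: 129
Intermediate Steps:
o = -3 (o = ((1 - 2) + 4)*(-1) = (-1 + 4)*(-1) = 3*(-1) = -3)
k(p) = -3
k(-10) - 132*(-1) = -3 - 132*(-1) = -3 + 132 = 129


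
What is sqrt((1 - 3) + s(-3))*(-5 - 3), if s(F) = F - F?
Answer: -8*I*sqrt(2) ≈ -11.314*I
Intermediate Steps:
s(F) = 0
sqrt((1 - 3) + s(-3))*(-5 - 3) = sqrt((1 - 3) + 0)*(-5 - 3) = sqrt(-2 + 0)*(-8) = sqrt(-2)*(-8) = (I*sqrt(2))*(-8) = -8*I*sqrt(2)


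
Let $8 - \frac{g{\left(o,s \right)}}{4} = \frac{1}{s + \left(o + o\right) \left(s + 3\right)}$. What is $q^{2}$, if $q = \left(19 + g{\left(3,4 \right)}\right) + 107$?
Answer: $\frac{13191424}{529} \approx 24937.0$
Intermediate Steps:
$g{\left(o,s \right)} = 32 - \frac{4}{s + 2 o \left(3 + s\right)}$ ($g{\left(o,s \right)} = 32 - \frac{4}{s + \left(o + o\right) \left(s + 3\right)} = 32 - \frac{4}{s + 2 o \left(3 + s\right)}$)
$q = \frac{3632}{23}$ ($q = \left(19 + \frac{4 \left(-1 + 8 \cdot 4 + 48 \cdot 3 + 16 \cdot 3 \cdot 4\right)}{4 + 6 \cdot 3 + 2 \cdot 3 \cdot 4}\right) + 107 = \left(19 + \frac{4 \left(-1 + 32 + 144 + 192\right)}{4 + 18 + 24}\right) + 107 = \left(19 + 4 \cdot \frac{1}{46} \cdot 367\right) + 107 = \left(19 + \frac{734}{23}\right) + 107 = \frac{1171}{23} + 107 = \frac{3632}{23} \approx 157.91$)
$q^{2} = \left(\frac{3632}{23}\right)^{2} = \frac{13191424}{529}$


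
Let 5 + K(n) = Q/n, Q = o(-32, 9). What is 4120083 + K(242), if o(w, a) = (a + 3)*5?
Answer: 498529468/121 ≈ 4.1201e+6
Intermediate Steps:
o(w, a) = 15 + 5*a (o(w, a) = (3 + a)*5 = 15 + 5*a)
Q = 60 (Q = 15 + 5*9 = 15 + 45 = 60)
K(n) = -5 + 60/n
4120083 + K(242) = 4120083 + (-5 + 60/242) = 4120083 + (-5 + 60*(1/242)) = 4120083 + (-5 + 30/121) = 4120083 - 575/121 = 498529468/121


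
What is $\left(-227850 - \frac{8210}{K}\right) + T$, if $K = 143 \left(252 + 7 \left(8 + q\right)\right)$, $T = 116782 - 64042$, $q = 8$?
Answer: $- \frac{4557416965}{26026} \approx -1.7511 \cdot 10^{5}$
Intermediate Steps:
$T = 52740$
$K = 52052$ ($K = 143 \left(252 + 7 \left(8 + 8\right)\right) = 143 \left(252 + 7 \cdot 16\right) = 143 \left(252 + 112\right) = 143 \cdot 364 = 52052$)
$\left(-227850 - \frac{8210}{K}\right) + T = \left(-227850 - \frac{8210}{52052}\right) + 52740 = \left(-227850 - \frac{4105}{26026}\right) + 52740 = - \frac{5930028205}{26026} + 52740 = - \frac{4557416965}{26026}$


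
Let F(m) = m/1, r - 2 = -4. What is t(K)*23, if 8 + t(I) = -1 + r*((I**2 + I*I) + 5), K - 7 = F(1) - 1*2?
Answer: -3749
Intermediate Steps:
r = -2 (r = 2 - 4 = -2)
F(m) = m (F(m) = m*1 = m)
K = 6 (K = 7 + (1 - 1*2) = 7 + (1 - 2) = 7 - 1 = 6)
t(I) = -19 - 4*I**2 (t(I) = -8 + (-1 - 2*((I**2 + I*I) + 5)) = -8 + (-1 - 2*((I**2 + I**2) + 5)) = -8 + (-1 - 2*(2*I**2 + 5)) = -8 + (-1 - 2*(5 + 2*I**2)) = -8 + (-1 + (-10 - 4*I**2)) = -8 + (-11 - 4*I**2) = -19 - 4*I**2)
t(K)*23 = (-19 - 4*6**2)*23 = (-19 - 4*36)*23 = (-19 - 144)*23 = -163*23 = -3749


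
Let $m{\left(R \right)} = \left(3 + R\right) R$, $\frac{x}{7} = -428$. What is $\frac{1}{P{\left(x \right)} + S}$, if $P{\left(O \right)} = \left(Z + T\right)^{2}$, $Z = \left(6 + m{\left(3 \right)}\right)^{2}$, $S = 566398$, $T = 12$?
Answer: $\frac{1}{912142} \approx 1.0963 \cdot 10^{-6}$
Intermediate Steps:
$x = -2996$ ($x = 7 \left(-428\right) = -2996$)
$m{\left(R \right)} = R \left(3 + R\right)$
$Z = 576$ ($Z = \left(6 + 3 \left(3 + 3\right)\right)^{2} = \left(6 + 3 \cdot 6\right)^{2} = \left(6 + 18\right)^{2} = 24^{2} = 576$)
$P{\left(O \right)} = 345744$ ($P{\left(O \right)} = \left(576 + 12\right)^{2} = 588^{2} = 345744$)
$\frac{1}{P{\left(x \right)} + S} = \frac{1}{345744 + 566398} = \frac{1}{912142}$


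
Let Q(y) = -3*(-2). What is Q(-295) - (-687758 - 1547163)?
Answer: 2234927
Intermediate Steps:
Q(y) = 6
Q(-295) - (-687758 - 1547163) = 6 - (-687758 - 1547163) = 6 - 1*(-2234921) = 6 + 2234921 = 2234927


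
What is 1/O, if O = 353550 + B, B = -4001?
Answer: 1/349549 ≈ 2.8608e-6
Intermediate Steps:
O = 349549 (O = 353550 - 4001 = 349549)
1/O = 1/349549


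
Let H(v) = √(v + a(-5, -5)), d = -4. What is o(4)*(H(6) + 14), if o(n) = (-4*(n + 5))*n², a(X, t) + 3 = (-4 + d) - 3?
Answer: -8064 - 1152*I*√2 ≈ -8064.0 - 1629.2*I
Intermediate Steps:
a(X, t) = -14 (a(X, t) = -3 + ((-4 - 4) - 3) = -3 + (-8 - 3) = -3 - 11 = -14)
o(n) = n²*(-20 - 4*n) (o(n) = (-4*(5 + n))*n² = (-20 - 4*n)*n² = n²*(-20 - 4*n))
H(v) = √(-14 + v) (H(v) = √(v - 14) = √(-14 + v))
o(4)*(H(6) + 14) = (4*4²*(-5 - 1*4))*(√(-14 + 6) + 14) = (4*16*(-5 - 4))*(√(-8) + 14) = (4*16*(-9))*(2*I*√2 + 14) = -576*(14 + 2*I*√2) = -8064 - 1152*I*√2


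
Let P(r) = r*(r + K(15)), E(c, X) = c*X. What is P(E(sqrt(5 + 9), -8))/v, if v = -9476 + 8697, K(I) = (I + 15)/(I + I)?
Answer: -896/779 + 8*sqrt(14)/779 ≈ -1.1118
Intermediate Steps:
K(I) = (15 + I)/(2*I) (K(I) = (15 + I)/((2*I)) = (15 + I)*(1/(2*I)) = (15 + I)/(2*I))
E(c, X) = X*c
v = -779
P(r) = r*(1 + r) (P(r) = r*(r + (1/2)*(15 + 15)/15) = r*(r + (1/2)*(1/15)*30) = r*(r + 1) = r*(1 + r))
P(E(sqrt(5 + 9), -8))/v = ((-8*sqrt(5 + 9))*(1 - 8*sqrt(5 + 9)))/(-779) = ((-8*sqrt(14))*(1 - 8*sqrt(14)))*(-1/779) = -8*sqrt(14)*(1 - 8*sqrt(14))*(-1/779) = 8*sqrt(14)*(1 - 8*sqrt(14))/779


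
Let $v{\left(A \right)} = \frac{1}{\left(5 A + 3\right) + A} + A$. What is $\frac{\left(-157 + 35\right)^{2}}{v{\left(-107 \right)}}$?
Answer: $- \frac{4755438}{34187} \approx -139.1$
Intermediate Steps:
$v{\left(A \right)} = A + \frac{1}{3 + 6 A}$ ($v{\left(A \right)} = \frac{1}{\left(3 + 5 A\right) + A} + A = \frac{1}{3 + 6 A} + A = A + \frac{1}{3 + 6 A}$)
$\frac{\left(-157 + 35\right)^{2}}{v{\left(-107 \right)}} = \frac{\left(-157 + 35\right)^{2}}{\frac{1}{3} \frac{1}{1 + 2 \left(-107\right)} \left(1 + 3 \left(-107\right) + 6 \left(-107\right)^{2}\right)} = \frac{\left(-122\right)^{2}}{\frac{1}{3} \frac{1}{1 - 214} \left(1 - 321 + 6 \cdot 11449\right)} = \frac{14884}{\frac{1}{3} \frac{1}{-213} \left(1 - 321 + 68694\right)} = \frac{14884}{\frac{1}{3} \left(- \frac{1}{213}\right) 68374} = \frac{14884}{- \frac{68374}{639}} = 14884 \left(- \frac{639}{68374}\right) = - \frac{4755438}{34187}$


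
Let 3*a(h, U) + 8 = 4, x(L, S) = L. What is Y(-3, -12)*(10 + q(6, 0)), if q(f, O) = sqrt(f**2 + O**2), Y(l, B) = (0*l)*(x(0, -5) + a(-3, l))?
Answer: 0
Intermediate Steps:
a(h, U) = -4/3 (a(h, U) = -8/3 + (1/3)*4 = -8/3 + 4/3 = -4/3)
Y(l, B) = 0 (Y(l, B) = (0*l)*(0 - 4/3) = 0*(-4/3) = 0)
q(f, O) = sqrt(O**2 + f**2)
Y(-3, -12)*(10 + q(6, 0)) = 0*(10 + sqrt(0**2 + 6**2)) = 0*(10 + sqrt(0 + 36)) = 0*(10 + sqrt(36)) = 0*(10 + 6) = 0*16 = 0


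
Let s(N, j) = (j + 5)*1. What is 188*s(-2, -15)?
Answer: -1880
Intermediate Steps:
s(N, j) = 5 + j (s(N, j) = (5 + j)*1 = 5 + j)
188*s(-2, -15) = 188*(5 - 15) = 188*(-10) = -1880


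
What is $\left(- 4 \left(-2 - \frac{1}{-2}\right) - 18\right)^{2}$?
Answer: $144$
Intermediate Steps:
$\left(- 4 \left(-2 - \frac{1}{-2}\right) - 18\right)^{2} = \left(- 4 \left(-2 - - \frac{1}{2}\right) - 18\right)^{2} = \left(- 4 \left(-2 + \frac{1}{2}\right) - 18\right)^{2} = \left(\left(-4\right) \left(- \frac{3}{2}\right) - 18\right)^{2} = \left(6 - 18\right)^{2} = \left(-12\right)^{2} = 144$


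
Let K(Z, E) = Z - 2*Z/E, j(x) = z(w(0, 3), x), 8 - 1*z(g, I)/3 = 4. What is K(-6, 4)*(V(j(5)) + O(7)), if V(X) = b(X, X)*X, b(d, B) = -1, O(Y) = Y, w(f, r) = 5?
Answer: 15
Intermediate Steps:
z(g, I) = 12 (z(g, I) = 24 - 3*4 = 24 - 12 = 12)
j(x) = 12
K(Z, E) = Z - 2*Z/E
V(X) = -X
K(-6, 4)*(V(j(5)) + O(7)) = (-6*(-2 + 4)/4)*(-1*12 + 7) = (-6*¼*2)*(-12 + 7) = -3*(-5) = 15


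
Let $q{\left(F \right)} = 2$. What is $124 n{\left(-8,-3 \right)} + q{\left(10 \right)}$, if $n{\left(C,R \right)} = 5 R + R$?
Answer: $-2230$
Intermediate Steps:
$n{\left(C,R \right)} = 6 R$
$124 n{\left(-8,-3 \right)} + q{\left(10 \right)} = 124 \cdot 6 \left(-3\right) + 2 = 124 \left(-18\right) + 2 = -2232 + 2 = -2230$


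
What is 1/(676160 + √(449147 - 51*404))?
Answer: 676160/457191917057 - √428543/457191917057 ≈ 1.4775e-6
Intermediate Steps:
1/(676160 + √(449147 - 51*404)) = 1/(676160 + √(449147 - 20604)) = 1/(676160 + √428543)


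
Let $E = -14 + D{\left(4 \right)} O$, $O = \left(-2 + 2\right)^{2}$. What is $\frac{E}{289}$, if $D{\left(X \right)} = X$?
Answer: $- \frac{14}{289} \approx -0.048443$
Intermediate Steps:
$O = 0$ ($O = 0^{2} = 0$)
$E = -14$ ($E = -14 + 4 \cdot 0 = -14 + 0 = -14$)
$\frac{E}{289} = - \frac{14}{289}$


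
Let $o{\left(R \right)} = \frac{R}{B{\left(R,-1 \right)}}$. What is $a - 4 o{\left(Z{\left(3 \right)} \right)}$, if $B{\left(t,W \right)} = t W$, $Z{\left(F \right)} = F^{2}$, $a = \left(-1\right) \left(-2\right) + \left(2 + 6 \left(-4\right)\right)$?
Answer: $-16$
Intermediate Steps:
$a = -20$ ($a = 2 + \left(2 - 24\right) = 2 - 22 = -20$)
$B{\left(t,W \right)} = W t$
$o{\left(R \right)} = -1$ ($o{\left(R \right)} = \frac{R}{\left(-1\right) R} = R \left(- \frac{1}{R}\right) = -1$)
$a - 4 o{\left(Z{\left(3 \right)} \right)} = -20 - -4 = -20 + 4 = -16$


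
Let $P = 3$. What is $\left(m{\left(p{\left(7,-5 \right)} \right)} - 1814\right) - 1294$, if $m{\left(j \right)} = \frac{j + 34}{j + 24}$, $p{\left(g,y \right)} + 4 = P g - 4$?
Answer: $- \frac{114949}{37} \approx -3106.7$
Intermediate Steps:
$p{\left(g,y \right)} = -8 + 3 g$ ($p{\left(g,y \right)} = -4 + \left(3 g - 4\right) = -4 + \left(-4 + 3 g\right) = -8 + 3 g$)
$m{\left(j \right)} = \frac{34 + j}{24 + j}$
$\left(m{\left(p{\left(7,-5 \right)} \right)} - 1814\right) - 1294 = \left(\frac{34 + \left(-8 + 3 \cdot 7\right)}{24 + \left(-8 + 3 \cdot 7\right)} - 1814\right) - 1294 = \left(\frac{34 + \left(-8 + 21\right)}{24 + \left(-8 + 21\right)} - 1814\right) - 1294 = \left(\frac{34 + 13}{24 + 13} - 1814\right) - 1294 = \left(\frac{1}{37} \cdot 47 - 1814\right) - 1294 = \left(\frac{47}{37} - 1814\right) - 1294 = - \frac{67071}{37} - 1294 = - \frac{114949}{37}$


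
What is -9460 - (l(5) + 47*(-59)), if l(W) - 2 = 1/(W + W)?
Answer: -66891/10 ≈ -6689.1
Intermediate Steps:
l(W) = 2 + 1/(2*W) (l(W) = 2 + 1/(W + W) = 2 + 1/(2*W))
-9460 - (l(5) + 47*(-59)) = -9460 - ((2 + (1/2)/5) + 47*(-59)) = -9460 - ((2 + (1/2)*(1/5)) - 2773) = -9460 - ((2 + 1/10) - 2773) = -9460 - (21/10 - 2773) = -9460 - 1*(-27709/10) = -9460 + 27709/10 = -66891/10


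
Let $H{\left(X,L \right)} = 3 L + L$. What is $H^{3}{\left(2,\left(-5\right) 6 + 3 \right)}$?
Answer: $-1259712$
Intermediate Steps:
$H{\left(X,L \right)} = 4 L$
$H^{3}{\left(2,\left(-5\right) 6 + 3 \right)} = \left(4 \left(\left(-5\right) 6 + 3\right)\right)^{3} = \left(4 \left(-30 + 3\right)\right)^{3} = \left(4 \left(-27\right)\right)^{3} = \left(-108\right)^{3} = -1259712$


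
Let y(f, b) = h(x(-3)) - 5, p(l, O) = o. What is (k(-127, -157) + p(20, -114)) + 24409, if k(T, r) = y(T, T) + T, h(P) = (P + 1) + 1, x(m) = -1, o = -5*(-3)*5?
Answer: 24353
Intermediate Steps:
o = 75 (o = 15*5 = 75)
h(P) = 2 + P (h(P) = (1 + P) + 1 = 2 + P)
p(l, O) = 75
y(f, b) = -4 (y(f, b) = (2 - 1) - 5 = 1 - 5 = -4)
k(T, r) = -4 + T
(k(-127, -157) + p(20, -114)) + 24409 = ((-4 - 127) + 75) + 24409 = (-131 + 75) + 24409 = -56 + 24409 = 24353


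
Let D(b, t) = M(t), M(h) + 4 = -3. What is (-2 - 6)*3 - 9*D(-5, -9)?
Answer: 39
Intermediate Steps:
M(h) = -7 (M(h) = -4 - 3 = -7)
D(b, t) = -7
(-2 - 6)*3 - 9*D(-5, -9) = (-2 - 6)*3 - 9*(-7) = -8*3 + 63 = -24 + 63 = 39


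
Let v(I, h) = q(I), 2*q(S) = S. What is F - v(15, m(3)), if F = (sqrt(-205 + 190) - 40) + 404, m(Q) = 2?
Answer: 713/2 + I*sqrt(15) ≈ 356.5 + 3.873*I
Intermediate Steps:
q(S) = S/2
v(I, h) = I/2
F = 364 + I*sqrt(15) (F = (sqrt(-15) - 40) + 404 = (I*sqrt(15) - 40) + 404 = (-40 + I*sqrt(15)) + 404 = 364 + I*sqrt(15) ≈ 364.0 + 3.873*I)
F - v(15, m(3)) = (364 + I*sqrt(15)) - 15/2 = 713/2 + I*sqrt(15)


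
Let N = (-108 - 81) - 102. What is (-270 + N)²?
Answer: 314721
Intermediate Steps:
N = -291 (N = -189 - 102 = -291)
(-270 + N)² = (-270 - 291)² = (-561)² = 314721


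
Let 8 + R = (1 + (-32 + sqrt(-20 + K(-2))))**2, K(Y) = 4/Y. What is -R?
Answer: -931 + 62*I*sqrt(22) ≈ -931.0 + 290.81*I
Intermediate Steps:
R = -8 + (-31 + I*sqrt(22))**2 (R = -8 + (1 + (-32 + sqrt(-20 + 4/(-2))))**2 = -8 + (1 + (-32 + sqrt(-20 + 4*(-1/2))))**2 = -8 + (1 + (-32 + sqrt(-20 - 2)))**2 = -8 + (1 + (-32 + sqrt(-22)))**2 = -8 + (1 + (-32 + I*sqrt(22)))**2 = -8 + (-31 + I*sqrt(22))**2 ≈ 931.0 - 290.81*I)
-R = -(931 - 62*I*sqrt(22)) = -931 + 62*I*sqrt(22)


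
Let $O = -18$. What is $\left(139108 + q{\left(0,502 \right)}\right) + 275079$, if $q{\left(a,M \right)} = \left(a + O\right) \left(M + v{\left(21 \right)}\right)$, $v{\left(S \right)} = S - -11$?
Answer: $404575$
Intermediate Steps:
$v{\left(S \right)} = 11 + S$ ($v{\left(S \right)} = S + 11 = 11 + S$)
$q{\left(a,M \right)} = \left(-18 + a\right) \left(32 + M\right)$ ($q{\left(a,M \right)} = \left(a - 18\right) \left(M + \left(11 + 21\right)\right) = \left(-18 + a\right) \left(M + 32\right) = \left(-18 + a\right) \left(32 + M\right)$)
$\left(139108 + q{\left(0,502 \right)}\right) + 275079 = \left(139108 + \left(-576 - 9036 + 32 \cdot 0 + 502 \cdot 0\right)\right) + 275079 = \left(139108 + \left(-576 - 9036 + 0 + 0\right)\right) + 275079 = \left(139108 - 9612\right) + 275079 = 129496 + 275079 = 404575$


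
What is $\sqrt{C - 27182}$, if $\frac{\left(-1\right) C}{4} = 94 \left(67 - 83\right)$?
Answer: $i \sqrt{21166} \approx 145.49 i$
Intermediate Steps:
$C = 6016$ ($C = - 4 \cdot 94 \left(67 - 83\right) = - 4 \cdot 94 \left(-16\right) = \left(-4\right) \left(-1504\right) = 6016$)
$\sqrt{C - 27182} = \sqrt{6016 - 27182} = \sqrt{-21166} = i \sqrt{21166}$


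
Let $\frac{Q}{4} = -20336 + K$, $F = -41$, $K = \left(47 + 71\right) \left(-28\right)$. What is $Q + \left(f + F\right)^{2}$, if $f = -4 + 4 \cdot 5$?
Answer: $-93935$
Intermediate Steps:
$K = -3304$ ($K = 118 \left(-28\right) = -3304$)
$f = 16$ ($f = -4 + 20 = 16$)
$Q = -94560$ ($Q = 4 \left(-20336 - 3304\right) = 4 \left(-23640\right) = -94560$)
$Q + \left(f + F\right)^{2} = -94560 + \left(16 - 41\right)^{2} = -94560 + \left(-25\right)^{2} = -94560 + 625 = -93935$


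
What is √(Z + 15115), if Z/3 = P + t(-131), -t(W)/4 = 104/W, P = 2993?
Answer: √413640622/131 ≈ 155.25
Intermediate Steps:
t(W) = -416/W
Z = 1177497/131 (Z = 3*(2993 - 416/(-131)) = 3*(2993 - 416*(-1/131)) = 3*(2993 + 416/131) = 3*(392499/131) = 1177497/131 ≈ 8988.5)
√(Z + 15115) = √(1177497/131 + 15115) = √(3157562/131) = √413640622/131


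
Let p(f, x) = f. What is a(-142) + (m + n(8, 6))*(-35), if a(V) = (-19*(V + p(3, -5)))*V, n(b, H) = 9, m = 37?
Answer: -376632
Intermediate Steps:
a(V) = V*(-57 - 19*V) (a(V) = (-19*(V + 3))*V = (-19*(3 + V))*V = (-57 - 19*V)*V = V*(-57 - 19*V))
a(-142) + (m + n(8, 6))*(-35) = -19*(-142)*(3 - 142) + (37 + 9)*(-35) = -19*(-142)*(-139) + 46*(-35) = -375022 - 1610 = -376632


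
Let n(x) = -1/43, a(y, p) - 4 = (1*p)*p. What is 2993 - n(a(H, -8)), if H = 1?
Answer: 128700/43 ≈ 2993.0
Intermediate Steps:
a(y, p) = 4 + p² (a(y, p) = 4 + (1*p)*p = 4 + p*p = 4 + p²)
n(x) = -1/43 (n(x) = -1*1/43 = -1/43)
2993 - n(a(H, -8)) = 2993 - 1*(-1/43) = 2993 + 1/43 = 128700/43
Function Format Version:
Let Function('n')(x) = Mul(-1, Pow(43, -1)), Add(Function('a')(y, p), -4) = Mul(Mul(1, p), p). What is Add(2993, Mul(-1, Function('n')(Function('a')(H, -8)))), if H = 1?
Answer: Rational(128700, 43) ≈ 2993.0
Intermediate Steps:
Function('a')(y, p) = Add(4, Pow(p, 2)) (Function('a')(y, p) = Add(4, Mul(Mul(1, p), p)) = Add(4, Mul(p, p)) = Add(4, Pow(p, 2)))
Function('n')(x) = Rational(-1, 43) (Function('n')(x) = Mul(-1, Rational(1, 43)) = Rational(-1, 43))
Add(2993, Mul(-1, Function('n')(Function('a')(H, -8)))) = Add(2993, Mul(-1, Rational(-1, 43))) = Add(2993, Rational(1, 43)) = Rational(128700, 43)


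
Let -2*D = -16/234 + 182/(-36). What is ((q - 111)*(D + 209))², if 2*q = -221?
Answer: 1923863903068129/876096 ≈ 2.1960e+9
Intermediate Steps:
q = -221/2 (q = (½)*(-221) = -221/2 ≈ -110.50)
D = 1199/468 (D = -(-16/234 + 182/(-36))/2 = -(-16*1/234 + 182*(-1/36))/2 = -(-8/117 - 91/18)/2 = -½*(-1199/234) = 1199/468 ≈ 2.5620)
((q - 111)*(D + 209))² = ((-221/2 - 111)*(1199/468 + 209))² = (-443/2*99011/468)² = (-43861873/936)² = 1923863903068129/876096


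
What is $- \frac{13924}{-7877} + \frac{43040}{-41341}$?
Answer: $\frac{236606004}{325643057} \approx 0.72658$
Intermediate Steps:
$- \frac{13924}{-7877} + \frac{43040}{-41341} = \left(-13924\right) \left(- \frac{1}{7877}\right) + 43040 \left(- \frac{1}{41341}\right) = \frac{13924}{7877} - \frac{43040}{41341} = \frac{236606004}{325643057}$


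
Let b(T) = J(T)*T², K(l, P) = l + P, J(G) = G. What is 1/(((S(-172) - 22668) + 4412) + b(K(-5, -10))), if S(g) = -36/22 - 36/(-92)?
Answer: -253/5472958 ≈ -4.6227e-5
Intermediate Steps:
K(l, P) = P + l
b(T) = T³ (b(T) = T*T² = T³)
S(g) = -315/253 (S(g) = -36*1/22 - 36*(-1/92) = -18/11 + 9/23 = -315/253)
1/(((S(-172) - 22668) + 4412) + b(K(-5, -10))) = 1/(((-315/253 - 22668) + 4412) + (-10 - 5)³) = 1/((-5735319/253 + 4412) + (-15)³) = 1/(-4619083/253 - 3375) = 1/(-5472958/253) = -253/5472958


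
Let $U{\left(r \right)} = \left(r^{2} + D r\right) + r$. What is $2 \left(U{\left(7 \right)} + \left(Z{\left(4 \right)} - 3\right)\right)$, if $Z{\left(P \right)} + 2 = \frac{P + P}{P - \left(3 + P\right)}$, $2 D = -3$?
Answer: $\frac{227}{3} \approx 75.667$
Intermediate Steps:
$D = - \frac{3}{2}$ ($D = \frac{1}{2} \left(-3\right) = - \frac{3}{2} \approx -1.5$)
$U{\left(r \right)} = r^{2} - \frac{r}{2}$ ($U{\left(r \right)} = \left(r^{2} - \frac{3 r}{2}\right) + r = r^{2} - \frac{r}{2}$)
$Z{\left(P \right)} = -2 - \frac{2 P}{3}$ ($Z{\left(P \right)} = -2 + \frac{P + P}{P - \left(3 + P\right)} = -2 + \frac{2 P}{-3} = -2 + 2 P \left(- \frac{1}{3}\right) = -2 - \frac{2 P}{3}$)
$2 \left(U{\left(7 \right)} + \left(Z{\left(4 \right)} - 3\right)\right) = 2 \left(7 \left(- \frac{1}{2} + 7\right) - \frac{23}{3}\right) = 2 \left(7 \cdot \frac{13}{2} - \frac{23}{3}\right) = 2 \left(\frac{91}{2} - \frac{23}{3}\right) = 2 \cdot \frac{227}{6} = \frac{227}{3}$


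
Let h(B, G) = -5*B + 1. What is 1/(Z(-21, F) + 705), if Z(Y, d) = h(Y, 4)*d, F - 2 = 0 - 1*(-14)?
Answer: 1/2401 ≈ 0.00041649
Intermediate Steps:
F = 16 (F = 2 + (0 - 1*(-14)) = 2 + (0 + 14) = 2 + 14 = 16)
h(B, G) = 1 - 5*B
Z(Y, d) = d*(1 - 5*Y) (Z(Y, d) = (1 - 5*Y)*d = d*(1 - 5*Y))
1/(Z(-21, F) + 705) = 1/(16*(1 - 5*(-21)) + 705) = 1/(16*(1 + 105) + 705) = 1/(16*106 + 705) = 1/(1696 + 705) = 1/2401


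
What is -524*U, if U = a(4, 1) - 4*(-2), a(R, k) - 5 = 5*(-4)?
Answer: 3668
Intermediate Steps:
a(R, k) = -15 (a(R, k) = 5 + 5*(-4) = 5 - 20 = -15)
U = -7 (U = -15 - 4*(-2) = -15 + 8 = -7)
-524*U = -524*(-7) = 3668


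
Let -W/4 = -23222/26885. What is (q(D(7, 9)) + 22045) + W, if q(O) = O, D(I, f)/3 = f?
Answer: 593498608/26885 ≈ 22075.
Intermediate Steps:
D(I, f) = 3*f
W = 92888/26885 (W = -(-92888)/26885 = -4*(-23222/26885) = 92888/26885 ≈ 3.4550)
(q(D(7, 9)) + 22045) + W = (3*9 + 22045) + 92888/26885 = (27 + 22045) + 92888/26885 = 22072 + 92888/26885 = 593498608/26885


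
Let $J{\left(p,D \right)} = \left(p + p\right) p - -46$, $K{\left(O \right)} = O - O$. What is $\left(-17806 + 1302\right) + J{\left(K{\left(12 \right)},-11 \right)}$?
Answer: $-16458$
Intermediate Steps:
$K{\left(O \right)} = 0$
$J{\left(p,D \right)} = 46 + 2 p^{2}$ ($J{\left(p,D \right)} = 2 p p + 46 = 2 p^{2} + 46 = 46 + 2 p^{2}$)
$\left(-17806 + 1302\right) + J{\left(K{\left(12 \right)},-11 \right)} = \left(-17806 + 1302\right) + \left(46 + 2 \cdot 0^{2}\right) = -16504 + \left(46 + 2 \cdot 0\right) = -16504 + \left(46 + 0\right) = -16504 + 46 = -16458$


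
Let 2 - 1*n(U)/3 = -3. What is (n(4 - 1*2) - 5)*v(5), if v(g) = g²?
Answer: 250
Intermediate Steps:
n(U) = 15 (n(U) = 6 - 3*(-3) = 6 + 9 = 15)
(n(4 - 1*2) - 5)*v(5) = (15 - 5)*5² = 10*25 = 250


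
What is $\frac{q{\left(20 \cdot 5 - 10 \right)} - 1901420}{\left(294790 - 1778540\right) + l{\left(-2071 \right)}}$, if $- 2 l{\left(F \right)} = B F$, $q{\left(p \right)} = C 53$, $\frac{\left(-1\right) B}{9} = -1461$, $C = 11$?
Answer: $- \frac{3801674}{24264079} \approx -0.15668$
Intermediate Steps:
$B = 13149$ ($B = \left(-9\right) \left(-1461\right) = 13149$)
$q{\left(p \right)} = 583$ ($q{\left(p \right)} = 11 \cdot 53 = 583$)
$l{\left(F \right)} = - \frac{13149 F}{2}$
$\frac{q{\left(20 \cdot 5 - 10 \right)} - 1901420}{\left(294790 - 1778540\right) + l{\left(-2071 \right)}} = \frac{583 - 1901420}{\left(294790 - 1778540\right) - - \frac{27231579}{2}} = - \frac{1900837}{\left(294790 - 1778540\right) + \frac{27231579}{2}} = - \frac{1900837}{-1483750 + \frac{27231579}{2}} = - \frac{1900837}{\frac{24264079}{2}} = \left(-1900837\right) \frac{2}{24264079} = - \frac{3801674}{24264079}$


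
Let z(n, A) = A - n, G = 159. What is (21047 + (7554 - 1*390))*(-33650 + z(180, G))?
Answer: -949892581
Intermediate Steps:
(21047 + (7554 - 1*390))*(-33650 + z(180, G)) = (21047 + (7554 - 1*390))*(-33650 + (159 - 1*180)) = (21047 + (7554 - 390))*(-33650 + (159 - 180)) = (21047 + 7164)*(-33650 - 21) = 28211*(-33671) = -949892581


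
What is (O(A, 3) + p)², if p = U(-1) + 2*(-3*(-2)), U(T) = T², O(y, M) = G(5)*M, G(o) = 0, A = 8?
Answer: 169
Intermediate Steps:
O(y, M) = 0 (O(y, M) = 0*M = 0)
p = 13 (p = (-1)² + 2*(-3*(-2)) = 1 + 2*6 = 1 + 12 = 13)
(O(A, 3) + p)² = (0 + 13)² = 13² = 169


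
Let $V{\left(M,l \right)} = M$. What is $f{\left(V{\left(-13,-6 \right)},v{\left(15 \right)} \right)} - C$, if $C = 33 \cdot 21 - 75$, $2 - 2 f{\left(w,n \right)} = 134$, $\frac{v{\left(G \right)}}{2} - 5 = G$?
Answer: $-684$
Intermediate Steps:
$v{\left(G \right)} = 10 + 2 G$
$f{\left(w,n \right)} = -66$ ($f{\left(w,n \right)} = 1 - 67 = -66$)
$C = 618$ ($C = 693 - 75 = 618$)
$f{\left(V{\left(-13,-6 \right)},v{\left(15 \right)} \right)} - C = -66 - 618 = -684$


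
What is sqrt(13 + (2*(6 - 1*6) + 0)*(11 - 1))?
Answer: sqrt(13) ≈ 3.6056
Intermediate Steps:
sqrt(13 + (2*(6 - 1*6) + 0)*(11 - 1)) = sqrt(13 + (2*(6 - 6) + 0)*10) = sqrt(13 + (2*0 + 0)*10) = sqrt(13 + (0 + 0)*10) = sqrt(13 + 0*10) = sqrt(13 + 0) = sqrt(13)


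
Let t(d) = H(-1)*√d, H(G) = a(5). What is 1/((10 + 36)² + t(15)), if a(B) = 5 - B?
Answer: 1/2116 ≈ 0.00047259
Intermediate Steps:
H(G) = 0 (H(G) = 5 - 1*5 = 5 - 5 = 0)
t(d) = 0 (t(d) = 0*√d = 0)
1/((10 + 36)² + t(15)) = 1/((10 + 36)² + 0) = 1/(46² + 0) = 1/(2116 + 0) = 1/2116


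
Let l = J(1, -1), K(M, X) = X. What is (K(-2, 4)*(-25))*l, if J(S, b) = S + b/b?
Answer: -200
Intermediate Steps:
J(S, b) = 1 + S (J(S, b) = S + 1 = 1 + S)
l = 2 (l = 1 + 1 = 2)
(K(-2, 4)*(-25))*l = (4*(-25))*2 = -100*2 = -200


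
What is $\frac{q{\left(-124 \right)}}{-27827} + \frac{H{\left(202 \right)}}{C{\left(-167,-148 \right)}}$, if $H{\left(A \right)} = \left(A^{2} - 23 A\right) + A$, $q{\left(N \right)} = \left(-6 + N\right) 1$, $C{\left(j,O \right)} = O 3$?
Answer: $- \frac{84311000}{1029599} \approx -81.887$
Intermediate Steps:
$C{\left(j,O \right)} = 3 O$
$q{\left(N \right)} = -6 + N$
$H{\left(A \right)} = A^{2} - 22 A$
$\frac{q{\left(-124 \right)}}{-27827} + \frac{H{\left(202 \right)}}{C{\left(-167,-148 \right)}} = \frac{-6 - 124}{-27827} + \frac{202 \left(-22 + 202\right)}{3 \left(-148\right)} = \left(-130\right) \left(- \frac{1}{27827}\right) + \frac{202 \cdot 180}{-444} = \frac{130}{27827} + 36360 \left(- \frac{1}{444}\right) = \frac{130}{27827} - \frac{3030}{37} = - \frac{84311000}{1029599}$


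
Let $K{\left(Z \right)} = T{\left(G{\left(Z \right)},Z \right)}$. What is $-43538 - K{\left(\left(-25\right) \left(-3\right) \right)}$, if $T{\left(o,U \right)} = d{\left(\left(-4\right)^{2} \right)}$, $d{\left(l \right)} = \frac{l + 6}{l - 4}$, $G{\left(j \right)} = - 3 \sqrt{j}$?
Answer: $- \frac{261239}{6} \approx -43540.0$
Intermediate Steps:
$d{\left(l \right)} = \frac{6 + l}{-4 + l}$
$T{\left(o,U \right)} = \frac{11}{6}$ ($T{\left(o,U \right)} = \frac{6 + \left(-4\right)^{2}}{-4 + \left(-4\right)^{2}} = \frac{6 + 16}{-4 + 16} = \frac{1}{12} \cdot 22 = \frac{11}{6}$)
$K{\left(Z \right)} = \frac{11}{6}$
$-43538 - K{\left(\left(-25\right) \left(-3\right) \right)} = -43538 - \frac{11}{6} = - \frac{261239}{6}$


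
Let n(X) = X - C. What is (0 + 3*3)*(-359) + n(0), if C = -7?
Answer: -3224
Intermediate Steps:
n(X) = 7 + X (n(X) = X - 1*(-7) = X + 7 = 7 + X)
(0 + 3*3)*(-359) + n(0) = (0 + 3*3)*(-359) + (7 + 0) = (0 + 9)*(-359) + 7 = 9*(-359) + 7 = -3231 + 7 = -3224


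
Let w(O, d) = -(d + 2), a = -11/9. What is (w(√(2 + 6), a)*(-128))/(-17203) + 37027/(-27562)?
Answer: -5757474881/4267341774 ≈ -1.3492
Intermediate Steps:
a = -11/9 (a = -11*⅑ = -11/9 ≈ -1.2222)
w(O, d) = -2 - d (w(O, d) = -(2 + d) = -2 - d)
(w(√(2 + 6), a)*(-128))/(-17203) + 37027/(-27562) = ((-2 - 1*(-11/9))*(-128))/(-17203) + 37027/(-27562) = ((-2 + 11/9)*(-128))*(-1/17203) + 37027*(-1/27562) = -7/9*(-128)*(-1/17203) - 37027/27562 = (896/9)*(-1/17203) - 37027/27562 = -896/154827 - 37027/27562 = -5757474881/4267341774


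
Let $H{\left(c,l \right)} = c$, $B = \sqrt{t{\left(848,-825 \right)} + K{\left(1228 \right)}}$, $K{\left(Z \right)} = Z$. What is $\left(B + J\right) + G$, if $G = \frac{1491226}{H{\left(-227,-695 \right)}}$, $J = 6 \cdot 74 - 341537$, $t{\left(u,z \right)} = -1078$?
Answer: $- \frac{78919337}{227} + 5 \sqrt{6} \approx -3.4765 \cdot 10^{5}$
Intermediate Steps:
$J = -341093$ ($J = 444 - 341537 = -341093$)
$B = 5 \sqrt{6}$ ($B = \sqrt{-1078 + 1228} = \sqrt{150} = 5 \sqrt{6} \approx 12.247$)
$G = - \frac{1491226}{227}$ ($G = \frac{1491226}{-227} = 1491226 \left(- \frac{1}{227}\right) = - \frac{1491226}{227} \approx -6569.3$)
$\left(B + J\right) + G = \left(5 \sqrt{6} - 341093\right) - \frac{1491226}{227} = \left(-341093 + 5 \sqrt{6}\right) - \frac{1491226}{227} = - \frac{78919337}{227} + 5 \sqrt{6}$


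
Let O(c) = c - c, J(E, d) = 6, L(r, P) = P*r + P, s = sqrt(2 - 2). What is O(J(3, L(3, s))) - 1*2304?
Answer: -2304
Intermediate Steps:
s = 0 (s = sqrt(0) = 0)
L(r, P) = P + P*r
O(c) = 0
O(J(3, L(3, s))) - 1*2304 = 0 - 1*2304 = 0 - 2304 = -2304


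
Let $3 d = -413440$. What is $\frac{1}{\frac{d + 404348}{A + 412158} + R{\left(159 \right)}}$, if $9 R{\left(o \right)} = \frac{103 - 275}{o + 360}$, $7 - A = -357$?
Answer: $\frac{963445131}{587014822} \approx 1.6413$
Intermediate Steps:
$d = - \frac{413440}{3}$ ($d = \frac{1}{3} \left(-413440\right) = - \frac{413440}{3} \approx -1.3781 \cdot 10^{5}$)
$A = 364$ ($A = 7 - -357 = 7 + 357 = 364$)
$R{\left(o \right)} = - \frac{172}{9 \left(360 + o\right)}$ ($R{\left(o \right)} = \frac{\left(103 - 275\right) \frac{1}{o + 360}}{9} = \frac{\left(-172\right) \frac{1}{360 + o}}{9} = - \frac{172}{9 \left(360 + o\right)}$)
$\frac{1}{\frac{d + 404348}{A + 412158} + R{\left(159 \right)}} = \frac{1}{\frac{- \frac{413440}{3} + 404348}{364 + 412158} - \frac{172}{3240 + 9 \cdot 159}} = \frac{1}{\frac{799604}{3 \cdot 412522} - \frac{172}{3240 + 1431}} = \frac{1}{\frac{799604}{3} \cdot \frac{1}{412522} - \frac{172}{4671}} = \frac{1}{\frac{399802}{618783} - \frac{172}{4671}} = \frac{1}{\frac{587014822}{963445131}} = \frac{963445131}{587014822}$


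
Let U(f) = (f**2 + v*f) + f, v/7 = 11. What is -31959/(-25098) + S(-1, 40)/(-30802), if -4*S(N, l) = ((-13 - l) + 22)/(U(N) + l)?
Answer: 24282023917/19069025368 ≈ 1.2734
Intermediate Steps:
v = 77 (v = 7*11 = 77)
U(f) = f**2 + 78*f (U(f) = (f**2 + 77*f) + f = f**2 + 78*f)
S(N, l) = -(9 - l)/(4*(l + N*(78 + N))) (S(N, l) = -((-13 - l) + 22)/(4*(N*(78 + N) + l)) = -(9 - l)/(4*(l + N*(78 + N))))
-31959/(-25098) + S(-1, 40)/(-30802) = -31959/(-25098) + ((-9 + 40)/(4*(40 - (78 - 1))))/(-30802) = -31959*(-1/25098) + ((1/4)*31/(40 - 1*77))*(-1/30802) = 10653/8366 + ((1/4)*31/(40 - 77))*(-1/30802) = 10653/8366 + ((1/4)*31/(-37))*(-1/30802) = 10653/8366 + ((1/4)*(-1/37)*31)*(-1/30802) = 10653/8366 - 31/148*(-1/30802) = 10653/8366 + 31/4558696 = 24282023917/19069025368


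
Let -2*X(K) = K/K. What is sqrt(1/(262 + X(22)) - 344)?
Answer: 3*I*sqrt(10454770)/523 ≈ 18.547*I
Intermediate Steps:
X(K) = -1/2 (X(K) = -K/(2*K) = -1/2*1 = -1/2)
sqrt(1/(262 + X(22)) - 344) = sqrt(1/(262 - 1/2) - 344) = sqrt(1/(523/2) - 344) = sqrt(2/523 - 344) = sqrt(-179910/523) = 3*I*sqrt(10454770)/523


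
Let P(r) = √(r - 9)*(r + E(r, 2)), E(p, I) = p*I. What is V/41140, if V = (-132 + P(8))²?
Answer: 4212/10285 - 144*I/935 ≈ 0.40953 - 0.15401*I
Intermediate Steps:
E(p, I) = I*p
P(r) = 3*r*√(-9 + r) (P(r) = √(r - 9)*(r + 2*r) = √(-9 + r)*(3*r) = 3*r*√(-9 + r))
V = (-132 + 24*I)² (V = (-132 + 3*8*√(-9 + 8))² = (-132 + 3*8*√(-1))² = (-132 + 3*8*I)² = (-132 + 24*I)² ≈ 16848.0 - 6336.0*I)
V/41140 = (16848 - 6336*I)/41140 = (16848 - 6336*I)*(1/41140) = 4212/10285 - 144*I/935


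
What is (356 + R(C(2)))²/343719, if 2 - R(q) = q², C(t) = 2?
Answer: 13924/38191 ≈ 0.36459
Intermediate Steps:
R(q) = 2 - q²
(356 + R(C(2)))²/343719 = (356 + (2 - 1*2²))²/343719 = (356 + (2 - 1*4))²*(1/343719) = (356 + (2 - 4))²*(1/343719) = (356 - 2)²*(1/343719) = 354²*(1/343719) = 125316*(1/343719) = 13924/38191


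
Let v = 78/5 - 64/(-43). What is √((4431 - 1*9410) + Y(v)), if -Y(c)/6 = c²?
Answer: 31*I*√323771/215 ≈ 82.043*I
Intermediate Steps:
v = 3674/215 (v = 78*(⅕) - 64*(-1/43) = 78/5 + 64/43 = 3674/215 ≈ 17.088)
Y(c) = -6*c²
√((4431 - 1*9410) + Y(v)) = √((4431 - 1*9410) - 6*(3674/215)²) = √((4431 - 9410) - 6*13498276/46225) = √(-4979 - 80989656/46225) = √(-311143931/46225) = 31*I*√323771/215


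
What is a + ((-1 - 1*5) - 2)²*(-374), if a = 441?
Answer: -23495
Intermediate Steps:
a + ((-1 - 1*5) - 2)²*(-374) = 441 + ((-1 - 1*5) - 2)²*(-374) = 441 + ((-1 - 5) - 2)²*(-374) = 441 + (-6 - 2)²*(-374) = 441 + (-8)²*(-374) = 441 + 64*(-374) = 441 - 23936 = -23495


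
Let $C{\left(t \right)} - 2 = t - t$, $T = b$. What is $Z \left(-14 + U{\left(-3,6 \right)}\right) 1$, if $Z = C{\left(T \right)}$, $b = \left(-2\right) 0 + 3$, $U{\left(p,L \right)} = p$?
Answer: $-34$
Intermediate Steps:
$b = 3$ ($b = 0 + 3 = 3$)
$T = 3$
$C{\left(t \right)} = 2$ ($C{\left(t \right)} = 2 + \left(t - t\right) = 2 + 0 = 2$)
$Z = 2$
$Z \left(-14 + U{\left(-3,6 \right)}\right) 1 = 2 \left(-14 - 3\right) 1 = 2 \left(-17\right) 1 = \left(-34\right) 1 = -34$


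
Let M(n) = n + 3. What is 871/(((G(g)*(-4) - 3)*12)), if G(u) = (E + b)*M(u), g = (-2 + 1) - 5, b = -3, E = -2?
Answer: -871/756 ≈ -1.1521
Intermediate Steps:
g = -6 (g = -1 - 5 = -6)
M(n) = 3 + n
G(u) = -15 - 5*u (G(u) = (-2 - 3)*(3 + u) = -5*(3 + u) = -15 - 5*u)
871/(((G(g)*(-4) - 3)*12)) = 871/((((-15 - 5*(-6))*(-4) - 3)*12)) = 871/((((-15 + 30)*(-4) - 3)*12)) = 871/(((15*(-4) - 3)*12)) = 871/(((-60 - 3)*12)) = 871/((-63*12)) = 871/(-756) = 871*(-1/756) = -871/756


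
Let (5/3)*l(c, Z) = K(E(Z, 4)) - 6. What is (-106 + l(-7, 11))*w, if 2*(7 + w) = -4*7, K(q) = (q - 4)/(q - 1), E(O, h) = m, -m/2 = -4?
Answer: 11472/5 ≈ 2294.4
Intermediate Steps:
m = 8 (m = -2*(-4) = 8)
E(O, h) = 8
K(q) = (-4 + q)/(-1 + q)
w = -21 (w = -7 + (-4*7)/2 = -7 + (1/2)*(-28) = -7 - 14 = -21)
l(c, Z) = -114/35 (l(c, Z) = 3*((-4 + 8)/(-1 + 8) - 6)/5 = 3*(4/7 - 6)/5 = (3/5)*(-38/7) = -114/35)
(-106 + l(-7, 11))*w = (-106 - 114/35)*(-21) = -3824/35*(-21) = 11472/5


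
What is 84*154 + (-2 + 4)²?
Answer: 12940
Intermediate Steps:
84*154 + (-2 + 4)² = 12936 + 2² = 12936 + 4 = 12940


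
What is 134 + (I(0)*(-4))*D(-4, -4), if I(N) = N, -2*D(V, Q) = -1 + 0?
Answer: 134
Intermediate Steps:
D(V, Q) = 1/2 (D(V, Q) = -(-1 + 0)/2 = -1/2*(-1) = 1/2)
134 + (I(0)*(-4))*D(-4, -4) = 134 + (0*(-4))*(1/2) = 134 + 0*(1/2) = 134 + 0 = 134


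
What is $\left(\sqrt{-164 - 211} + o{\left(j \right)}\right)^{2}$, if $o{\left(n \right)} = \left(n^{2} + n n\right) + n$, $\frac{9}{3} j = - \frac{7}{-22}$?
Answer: $- \frac{444700775}{1185921} + \frac{1400 i \sqrt{15}}{1089} \approx -374.98 + 4.979 i$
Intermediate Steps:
$j = \frac{7}{66}$ ($j = \frac{\left(-7\right) \frac{1}{-22}}{3} = \frac{\left(-7\right) \left(- \frac{1}{22}\right)}{3} = \frac{1}{3} \cdot \frac{7}{22} = \frac{7}{66} \approx 0.10606$)
$o{\left(n \right)} = n + 2 n^{2}$ ($o{\left(n \right)} = \left(n^{2} + n^{2}\right) + n = 2 n^{2} + n = n + 2 n^{2}$)
$\left(\sqrt{-164 - 211} + o{\left(j \right)}\right)^{2} = \left(\sqrt{-164 - 211} + \frac{7 \left(1 + 2 \cdot \frac{7}{66}\right)}{66}\right)^{2} = \left(\sqrt{-375} + \frac{7 \left(1 + \frac{7}{33}\right)}{66}\right)^{2} = \left(5 i \sqrt{15} + \frac{7}{66} \cdot \frac{40}{33}\right)^{2} = \left(5 i \sqrt{15} + \frac{140}{1089}\right)^{2} = \left(\frac{140}{1089} + 5 i \sqrt{15}\right)^{2}$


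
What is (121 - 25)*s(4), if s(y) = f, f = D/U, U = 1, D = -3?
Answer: -288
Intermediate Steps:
f = -3 (f = -3/1 = -3*1 = -3)
s(y) = -3
(121 - 25)*s(4) = (121 - 25)*(-3) = 96*(-3) = -288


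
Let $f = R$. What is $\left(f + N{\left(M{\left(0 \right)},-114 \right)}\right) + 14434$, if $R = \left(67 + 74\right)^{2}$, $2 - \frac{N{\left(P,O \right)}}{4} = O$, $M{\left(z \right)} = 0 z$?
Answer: $34779$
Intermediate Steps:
$M{\left(z \right)} = 0$
$N{\left(P,O \right)} = 8 - 4 O$
$R = 19881$ ($R = 141^{2} = 19881$)
$f = 19881$
$\left(f + N{\left(M{\left(0 \right)},-114 \right)}\right) + 14434 = \left(19881 + \left(8 - -456\right)\right) + 14434 = \left(19881 + \left(8 + 456\right)\right) + 14434 = \left(19881 + 464\right) + 14434 = 20345 + 14434 = 34779$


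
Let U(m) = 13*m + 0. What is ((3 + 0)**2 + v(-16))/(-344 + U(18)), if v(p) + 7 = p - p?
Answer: -1/55 ≈ -0.018182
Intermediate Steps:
v(p) = -7 (v(p) = -7 + (p - p) = -7 + 0 = -7)
U(m) = 13*m
((3 + 0)**2 + v(-16))/(-344 + U(18)) = ((3 + 0)**2 - 7)/(-344 + 13*18) = (3**2 - 7)/(-344 + 234) = (9 - 7)/(-110) = 2*(-1/110) = -1/55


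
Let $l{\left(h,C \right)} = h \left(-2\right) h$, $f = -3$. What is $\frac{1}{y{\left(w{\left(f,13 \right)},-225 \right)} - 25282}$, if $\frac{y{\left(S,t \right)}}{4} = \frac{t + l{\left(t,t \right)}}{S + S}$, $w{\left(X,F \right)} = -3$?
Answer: $\frac{1}{42368} \approx 2.3603 \cdot 10^{-5}$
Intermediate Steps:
$l{\left(h,C \right)} = - 2 h^{2}$ ($l{\left(h,C \right)} = - 2 h h = - 2 h^{2}$)
$y{\left(S,t \right)} = \frac{2 \left(t - 2 t^{2}\right)}{S}$ ($y{\left(S,t \right)} = 4 \frac{t - 2 t^{2}}{S + S} = 4 \frac{t - 2 t^{2}}{2 S} = \frac{2 \left(t - 2 t^{2}\right)}{S}$)
$\frac{1}{y{\left(w{\left(f,13 \right)},-225 \right)} - 25282} = \frac{1}{2 \left(-225\right) \frac{1}{-3} \left(1 - -450\right) - 25282} = \frac{1}{2 \left(-225\right) \left(- \frac{1}{3}\right) \left(1 + 450\right) - 25282} = \frac{1}{2 \left(-225\right) \left(- \frac{1}{3}\right) 451 - 25282} = \frac{1}{67650 - 25282} = \frac{1}{42368}$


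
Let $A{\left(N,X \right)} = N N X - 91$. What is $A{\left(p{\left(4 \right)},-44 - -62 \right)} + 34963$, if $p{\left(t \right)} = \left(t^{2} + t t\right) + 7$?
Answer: $62250$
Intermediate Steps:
$p{\left(t \right)} = 7 + 2 t^{2}$ ($p{\left(t \right)} = \left(t^{2} + t^{2}\right) + 7 = 2 t^{2} + 7 = 7 + 2 t^{2}$)
$A{\left(N,X \right)} = -91 + X N^{2}$ ($A{\left(N,X \right)} = N^{2} X - 91 = X N^{2} - 91 = -91 + X N^{2}$)
$A{\left(p{\left(4 \right)},-44 - -62 \right)} + 34963 = \left(-91 + \left(-44 - -62\right) \left(7 + 2 \cdot 4^{2}\right)^{2}\right) + 34963 = \left(-91 + \left(-44 + 62\right) \left(7 + 2 \cdot 16\right)^{2}\right) + 34963 = \left(-91 + 18 \left(7 + 32\right)^{2}\right) + 34963 = \left(-91 + 18 \cdot 39^{2}\right) + 34963 = \left(-91 + 18 \cdot 1521\right) + 34963 = \left(-91 + 27378\right) + 34963 = 27287 + 34963 = 62250$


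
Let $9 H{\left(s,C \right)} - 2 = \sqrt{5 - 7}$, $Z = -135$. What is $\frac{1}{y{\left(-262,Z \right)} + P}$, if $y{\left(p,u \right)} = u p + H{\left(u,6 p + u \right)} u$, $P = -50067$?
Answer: $\frac{i}{3 \left(- 4909 i + 5 \sqrt{2}\right)} \approx -6.7902 \cdot 10^{-5} + 9.7809 \cdot 10^{-8} i$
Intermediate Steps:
$H{\left(s,C \right)} = \frac{2}{9} + \frac{i \sqrt{2}}{9}$ ($H{\left(s,C \right)} = \frac{2}{9} + \frac{\sqrt{5 - 7}}{9} = \frac{2}{9} + \frac{\sqrt{-2}}{9} = \frac{2}{9} + \frac{i \sqrt{2}}{9}$)
$y{\left(p,u \right)} = p u + u \left(\frac{2}{9} + \frac{i \sqrt{2}}{9}\right)$ ($y{\left(p,u \right)} = u p + \left(\frac{2}{9} + \frac{i \sqrt{2}}{9}\right) u = p u + u \left(\frac{2}{9} + \frac{i \sqrt{2}}{9}\right)$)
$\frac{1}{y{\left(-262,Z \right)} + P} = \frac{1}{\frac{1}{9} \left(-135\right) \left(2 + 9 \left(-262\right) + i \sqrt{2}\right) - 50067} = \frac{1}{\frac{1}{9} \left(-135\right) \left(2 - 2358 + i \sqrt{2}\right) - 50067} = \frac{1}{\frac{1}{9} \left(-135\right) \left(-2356 + i \sqrt{2}\right) - 50067} = \frac{1}{\left(35340 - 15 i \sqrt{2}\right) - 50067} = \frac{1}{-14727 - 15 i \sqrt{2}}$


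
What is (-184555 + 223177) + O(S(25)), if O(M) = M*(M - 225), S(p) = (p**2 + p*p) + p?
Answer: 1377372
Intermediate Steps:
S(p) = p + 2*p**2 (S(p) = (p**2 + p**2) + p = 2*p**2 + p = p + 2*p**2)
O(M) = M*(-225 + M)
(-184555 + 223177) + O(S(25)) = (-184555 + 223177) + (25*(1 + 2*25))*(-225 + 25*(1 + 2*25)) = 38622 + (25*(1 + 50))*(-225 + 25*(1 + 50)) = 38622 + (25*51)*(-225 + 25*51) = 38622 + 1275*(-225 + 1275) = 38622 + 1275*1050 = 38622 + 1338750 = 1377372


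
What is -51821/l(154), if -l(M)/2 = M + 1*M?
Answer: 673/8 ≈ 84.125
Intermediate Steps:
l(M) = -4*M (l(M) = -2*(M + 1*M) = -2*(M + M) = -4*M)
-51821/l(154) = -51821/((-4*154)) = -51821/(-616) = -51821*(-1/616) = 673/8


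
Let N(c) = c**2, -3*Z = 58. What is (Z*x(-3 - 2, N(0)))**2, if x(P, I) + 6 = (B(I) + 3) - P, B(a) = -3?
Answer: 3364/9 ≈ 373.78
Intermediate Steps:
Z = -58/3 (Z = -1/3*58 = -58/3 ≈ -19.333)
x(P, I) = -6 - P (x(P, I) = -6 + ((-3 + 3) - P) = -6 + (0 - P) = -6 - P)
(Z*x(-3 - 2, N(0)))**2 = (-58*(-6 - (-3 - 2))/3)**2 = (-58*(-6 - 1*(-5))/3)**2 = (-58*(-6 + 5)/3)**2 = (-58/3*(-1))**2 = (58/3)**2 = 3364/9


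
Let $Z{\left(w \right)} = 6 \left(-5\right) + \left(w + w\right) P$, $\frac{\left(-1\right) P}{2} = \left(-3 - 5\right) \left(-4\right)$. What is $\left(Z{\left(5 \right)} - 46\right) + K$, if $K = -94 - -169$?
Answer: $-641$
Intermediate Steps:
$K = 75$ ($K = -94 + 169 = 75$)
$P = -64$ ($P = - 2 \left(-3 - 5\right) \left(-4\right) = - 2 \left(\left(-8\right) \left(-4\right)\right) = \left(-2\right) 32 = -64$)
$Z{\left(w \right)} = -30 - 128 w$ ($Z{\left(w \right)} = 6 \left(-5\right) + \left(w + w\right) \left(-64\right) = -30 + 2 w \left(-64\right) = -30 - 128 w$)
$\left(Z{\left(5 \right)} - 46\right) + K = \left(\left(-30 - 640\right) - 46\right) + 75 = \left(-670 - 46\right) + 75 = -716 + 75 = -641$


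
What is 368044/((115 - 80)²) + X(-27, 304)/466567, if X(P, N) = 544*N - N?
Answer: 171919398148/571544575 ≈ 300.80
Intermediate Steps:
X(P, N) = 543*N
368044/((115 - 80)²) + X(-27, 304)/466567 = 368044/((115 - 80)²) + (543*304)/466567 = 368044/(35²) + 165072*(1/466567) = 368044/1225 + 165072/466567 = 171919398148/571544575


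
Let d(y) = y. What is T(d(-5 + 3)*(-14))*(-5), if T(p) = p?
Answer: -140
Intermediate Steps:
T(d(-5 + 3)*(-14))*(-5) = ((-5 + 3)*(-14))*(-5) = -2*(-14)*(-5) = 28*(-5) = -140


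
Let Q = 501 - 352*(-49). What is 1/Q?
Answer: 1/17749 ≈ 5.6341e-5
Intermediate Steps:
Q = 17749 (Q = 501 + 17248 = 17749)
1/Q = 1/17749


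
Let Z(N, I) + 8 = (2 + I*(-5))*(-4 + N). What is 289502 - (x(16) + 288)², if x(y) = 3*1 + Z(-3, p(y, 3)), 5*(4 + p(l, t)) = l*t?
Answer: 73277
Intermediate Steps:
p(l, t) = -4 + l*t/5 (p(l, t) = -4 + (l*t)/5 = -4 + l*t/5)
Z(N, I) = -8 + (-4 + N)*(2 - 5*I) (Z(N, I) = -8 + (2 + I*(-5))*(-4 + N) = -8 + (2 - 5*I)*(-4 + N) = -8 + (-4 + N)*(2 - 5*I))
x(y) = -159 + 21*y (x(y) = 3*1 + (-16 + 2*(-3) + 20*(-4 + (⅕)*y*3) - 5*(-4 + (⅕)*y*3)*(-3)) = 3 + (-16 - 6 + 20*(-4 + 3*y/5) - 5*(-4 + 3*y/5)*(-3)) = 3 + (-16 - 6 + (-80 + 12*y) + (-60 + 9*y)) = 3 + (-162 + 21*y) = -159 + 21*y)
289502 - (x(16) + 288)² = 289502 - ((-159 + 21*16) + 288)² = 289502 - ((-159 + 336) + 288)² = 289502 - (177 + 288)² = 289502 - 1*465² = 289502 - 1*216225 = 289502 - 216225 = 73277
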